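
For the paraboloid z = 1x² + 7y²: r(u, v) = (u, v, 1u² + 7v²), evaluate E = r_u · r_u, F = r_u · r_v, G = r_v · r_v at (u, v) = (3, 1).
E = 37;  F = 84;  G = 197

Partials: r_u = (1, 0, 2*u), r_v = (0, 1, 14*v). As functions of (u, v):
  E = r_u · r_u = 4*u^2 + 1,
  F = r_u · r_v = 28*u*v,
  G = r_v · r_v = 196*v^2 + 1.
Evaluating at (u, v) = (3, 1): E = 37, F = 84, G = 197.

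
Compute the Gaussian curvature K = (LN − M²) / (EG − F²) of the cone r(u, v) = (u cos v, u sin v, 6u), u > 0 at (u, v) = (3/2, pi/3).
K = 0

Coefficients of the first fundamental form: E = 37, F = 0, G = u^2.
Coefficients of the second fundamental form: L = 0, M = 0, N = 6*sqrt(37)*u^2/(37*Abs(u)).
Assemble K = (LN − M²)/(EG − F²) = 0. At (u, v) = (3/2, pi/3): K = 0.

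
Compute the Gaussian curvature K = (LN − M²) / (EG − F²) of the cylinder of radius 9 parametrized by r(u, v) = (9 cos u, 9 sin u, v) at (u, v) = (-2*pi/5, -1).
K = 0

Coefficients of the first fundamental form: E = 81, F = 0, G = 1.
Coefficients of the second fundamental form: L = -9, M = 0, N = 0.
Assemble K = (LN − M²)/(EG − F²) = 0. At (u, v) = (-2*pi/5, -1): K = 0.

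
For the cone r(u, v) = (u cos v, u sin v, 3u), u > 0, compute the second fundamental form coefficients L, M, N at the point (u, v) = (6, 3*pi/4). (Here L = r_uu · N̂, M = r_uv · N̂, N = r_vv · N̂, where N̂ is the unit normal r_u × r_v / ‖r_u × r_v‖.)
L = 0;  M = 0;  N = 9*sqrt(10)/5

Compute the unit normal N̂(u, v) = (-3*sqrt(10)*u*cos(v)/(10*Abs(u)), -3*sqrt(10)*u*sin(v)/(10*Abs(u)), sqrt(10)*u/(10*Abs(u))), and the second partials r_uu, r_uv, r_vv. Take dot products:
  L(u, v) = r_uu · N̂ = 0,
  M(u, v) = r_uv · N̂ = 0,
  N(u, v) = r_vv · N̂ = 3*sqrt(10)*u^2/(10*Abs(u)).
Evaluating at (u, v) = (6, 3*pi/4):
  L = 0, M = 0, N = 9*sqrt(10)/5.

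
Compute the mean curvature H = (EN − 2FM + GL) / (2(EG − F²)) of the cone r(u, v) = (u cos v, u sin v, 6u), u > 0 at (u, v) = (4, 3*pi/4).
H = 3*sqrt(37)/148

With E = 37, F = 0, G = u^2, L = 0, M = 0, N = 6*sqrt(37)*u^2/(37*Abs(u)), assemble
  H = (EN − 2FM + GL) / (2(EG − F²)) = 3*sqrt(37)/(37*Abs(u)).
At (u, v) = (4, 3*pi/4): H = 3*sqrt(37)/148.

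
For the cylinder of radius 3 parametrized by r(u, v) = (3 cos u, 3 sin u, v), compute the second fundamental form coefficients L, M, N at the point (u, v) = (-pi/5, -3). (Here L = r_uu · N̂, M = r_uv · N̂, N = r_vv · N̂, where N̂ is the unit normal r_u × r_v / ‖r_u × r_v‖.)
L = -3;  M = 0;  N = 0

Compute the unit normal N̂(u, v) = (cos(u), sin(u), 0), and the second partials r_uu, r_uv, r_vv. Take dot products:
  L(u, v) = r_uu · N̂ = -3,
  M(u, v) = r_uv · N̂ = 0,
  N(u, v) = r_vv · N̂ = 0.
Evaluating at (u, v) = (-pi/5, -3):
  L = -3, M = 0, N = 0.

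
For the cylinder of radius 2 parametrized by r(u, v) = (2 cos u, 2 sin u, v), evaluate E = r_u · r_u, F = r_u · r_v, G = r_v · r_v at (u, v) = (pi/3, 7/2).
E = 4;  F = 0;  G = 1

Partials: r_u = (-2*sin(u), 2*cos(u), 0), r_v = (0, 0, 1). As functions of (u, v):
  E = r_u · r_u = 4,
  F = r_u · r_v = 0,
  G = r_v · r_v = 1.
Evaluating at (u, v) = (pi/3, 7/2): E = 4, F = 0, G = 1.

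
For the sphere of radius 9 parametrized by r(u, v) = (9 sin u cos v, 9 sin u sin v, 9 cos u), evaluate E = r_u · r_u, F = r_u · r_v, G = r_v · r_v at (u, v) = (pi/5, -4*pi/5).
E = 81;  F = 0;  G = 405/8 - 81*sqrt(5)/8

Partials: r_u = (9*cos(u)*cos(v), 9*sin(v)*cos(u), -9*sin(u)), r_v = (-9*sin(u)*sin(v), 9*sin(u)*cos(v), 0). As functions of (u, v):
  E = r_u · r_u = 81,
  F = r_u · r_v = 0,
  G = r_v · r_v = 81*sin(u)^2.
Evaluating at (u, v) = (pi/5, -4*pi/5): E = 81, F = 0, G = 405/8 - 81*sqrt(5)/8.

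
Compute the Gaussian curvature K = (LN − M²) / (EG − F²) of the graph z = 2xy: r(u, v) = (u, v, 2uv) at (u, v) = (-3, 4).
K = -4/10201

Coefficients of the first fundamental form: E = 4*v^2 + 1, F = 4*u*v, G = 4*u^2 + 1.
Coefficients of the second fundamental form: L = 0, M = 2/sqrt(4*u^2 + 4*v^2 + 1), N = 0.
Assemble K = (LN − M²)/(EG − F²) = -4/(16*u^4 + 32*u^2*v^2 + 8*u^2 + 16*v^4 + 8*v^2 + 1). At (u, v) = (-3, 4): K = -4/10201.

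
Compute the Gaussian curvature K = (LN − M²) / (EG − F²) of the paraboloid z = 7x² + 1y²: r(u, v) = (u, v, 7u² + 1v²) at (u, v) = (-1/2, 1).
K = 7/729

Coefficients of the first fundamental form: E = 196*u^2 + 1, F = 28*u*v, G = 4*v^2 + 1.
Coefficients of the second fundamental form: L = 14/sqrt(196*u^2 + 4*v^2 + 1), M = 0, N = 2/sqrt(196*u^2 + 4*v^2 + 1).
Assemble K = (LN − M²)/(EG − F²) = 28/(38416*u^4 + 1568*u^2*v^2 + 392*u^2 + 16*v^4 + 8*v^2 + 1). At (u, v) = (-1/2, 1): K = 7/729.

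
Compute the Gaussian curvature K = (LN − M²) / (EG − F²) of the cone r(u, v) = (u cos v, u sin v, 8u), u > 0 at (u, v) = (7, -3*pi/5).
K = 0

Coefficients of the first fundamental form: E = 65, F = 0, G = u^2.
Coefficients of the second fundamental form: L = 0, M = 0, N = 8*sqrt(65)*u^2/(65*Abs(u)).
Assemble K = (LN − M²)/(EG − F²) = 0. At (u, v) = (7, -3*pi/5): K = 0.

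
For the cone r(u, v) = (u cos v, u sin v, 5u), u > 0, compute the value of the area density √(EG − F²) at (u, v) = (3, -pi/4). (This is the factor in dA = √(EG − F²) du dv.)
√(EG − F²)|_{(3, -pi/4)} = 3*sqrt(26)

E = 26, F = 0, G = u^2, so EG − F² = 26*u^2. Taking the positive square root: √(EG − F²) = sqrt(26)*Abs(u). At (u, v) = (3, -pi/4): 3*sqrt(26).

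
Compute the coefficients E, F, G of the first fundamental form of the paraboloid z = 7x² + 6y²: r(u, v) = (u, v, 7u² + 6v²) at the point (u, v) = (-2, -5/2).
E = 785;  F = 840;  G = 901

Partials: r_u = (1, 0, 14*u), r_v = (0, 1, 12*v). As functions of (u, v):
  E = r_u · r_u = 196*u^2 + 1,
  F = r_u · r_v = 168*u*v,
  G = r_v · r_v = 144*v^2 + 1.
Evaluating at (u, v) = (-2, -5/2): E = 785, F = 840, G = 901.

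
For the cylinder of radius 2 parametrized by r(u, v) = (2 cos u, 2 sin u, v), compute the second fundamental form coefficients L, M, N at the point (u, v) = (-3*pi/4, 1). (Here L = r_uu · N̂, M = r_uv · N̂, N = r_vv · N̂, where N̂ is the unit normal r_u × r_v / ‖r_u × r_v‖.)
L = -2;  M = 0;  N = 0

Compute the unit normal N̂(u, v) = (cos(u), sin(u), 0), and the second partials r_uu, r_uv, r_vv. Take dot products:
  L(u, v) = r_uu · N̂ = -2,
  M(u, v) = r_uv · N̂ = 0,
  N(u, v) = r_vv · N̂ = 0.
Evaluating at (u, v) = (-3*pi/4, 1):
  L = -2, M = 0, N = 0.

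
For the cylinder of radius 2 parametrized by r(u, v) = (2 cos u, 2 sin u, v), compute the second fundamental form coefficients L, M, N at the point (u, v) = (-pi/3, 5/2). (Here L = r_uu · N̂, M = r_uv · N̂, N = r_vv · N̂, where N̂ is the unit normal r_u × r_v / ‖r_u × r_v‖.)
L = -2;  M = 0;  N = 0

Compute the unit normal N̂(u, v) = (cos(u), sin(u), 0), and the second partials r_uu, r_uv, r_vv. Take dot products:
  L(u, v) = r_uu · N̂ = -2,
  M(u, v) = r_uv · N̂ = 0,
  N(u, v) = r_vv · N̂ = 0.
Evaluating at (u, v) = (-pi/3, 5/2):
  L = -2, M = 0, N = 0.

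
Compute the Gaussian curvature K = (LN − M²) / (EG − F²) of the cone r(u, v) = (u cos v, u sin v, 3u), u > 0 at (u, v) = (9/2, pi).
K = 0

Coefficients of the first fundamental form: E = 10, F = 0, G = u^2.
Coefficients of the second fundamental form: L = 0, M = 0, N = 3*sqrt(10)*u^2/(10*Abs(u)).
Assemble K = (LN − M²)/(EG − F²) = 0. At (u, v) = (9/2, pi): K = 0.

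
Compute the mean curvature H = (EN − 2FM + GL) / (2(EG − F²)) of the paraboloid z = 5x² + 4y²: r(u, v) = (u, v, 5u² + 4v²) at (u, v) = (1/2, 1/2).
H = 3*sqrt(42)/28

With E = 100*u^2 + 1, F = 80*u*v, G = 64*v^2 + 1, L = 10/sqrt(100*u^2 + 64*v^2 + 1), M = 0, N = 8/sqrt(100*u^2 + 64*v^2 + 1), assemble
  H = (EN − 2FM + GL) / (2(EG − F²)) = (400*u^2 + 320*v^2 + 9)/(100*u^2 + 64*v^2 + 1)^(3/2).
At (u, v) = (1/2, 1/2): H = 3*sqrt(42)/28.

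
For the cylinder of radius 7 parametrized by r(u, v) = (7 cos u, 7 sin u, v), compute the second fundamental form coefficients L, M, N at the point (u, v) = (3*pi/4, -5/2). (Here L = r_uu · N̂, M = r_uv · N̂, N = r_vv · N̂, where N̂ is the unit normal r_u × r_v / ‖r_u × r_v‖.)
L = -7;  M = 0;  N = 0

Compute the unit normal N̂(u, v) = (cos(u), sin(u), 0), and the second partials r_uu, r_uv, r_vv. Take dot products:
  L(u, v) = r_uu · N̂ = -7,
  M(u, v) = r_uv · N̂ = 0,
  N(u, v) = r_vv · N̂ = 0.
Evaluating at (u, v) = (3*pi/4, -5/2):
  L = -7, M = 0, N = 0.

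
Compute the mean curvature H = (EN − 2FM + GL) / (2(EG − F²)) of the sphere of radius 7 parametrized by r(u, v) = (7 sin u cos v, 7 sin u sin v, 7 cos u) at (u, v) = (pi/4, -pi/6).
H = -1/7

With E = 49, F = 0, G = 49*sin(u)^2, L = -7*sin(u)/Abs(sin(u)), M = 0, N = -7*sin(u)^3/Abs(sin(u)), assemble
  H = (EN − 2FM + GL) / (2(EG − F²)) = -sin(u)/(7*Abs(sin(u))).
At (u, v) = (pi/4, -pi/6): H = -1/7.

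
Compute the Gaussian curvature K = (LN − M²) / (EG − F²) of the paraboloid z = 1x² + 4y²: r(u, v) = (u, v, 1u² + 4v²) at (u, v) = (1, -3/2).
K = 16/22201

Coefficients of the first fundamental form: E = 4*u^2 + 1, F = 16*u*v, G = 64*v^2 + 1.
Coefficients of the second fundamental form: L = 2/sqrt(4*u^2 + 64*v^2 + 1), M = 0, N = 8/sqrt(4*u^2 + 64*v^2 + 1).
Assemble K = (LN − M²)/(EG − F²) = 16/(16*u^4 + 512*u^2*v^2 + 8*u^2 + 4096*v^4 + 128*v^2 + 1). At (u, v) = (1, -3/2): K = 16/22201.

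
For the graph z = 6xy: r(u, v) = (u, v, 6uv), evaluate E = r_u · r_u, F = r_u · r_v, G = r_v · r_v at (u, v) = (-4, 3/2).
E = 82;  F = -216;  G = 577

Partials: r_u = (1, 0, 6*v), r_v = (0, 1, 6*u). As functions of (u, v):
  E = r_u · r_u = 36*v^2 + 1,
  F = r_u · r_v = 36*u*v,
  G = r_v · r_v = 36*u^2 + 1.
Evaluating at (u, v) = (-4, 3/2): E = 82, F = -216, G = 577.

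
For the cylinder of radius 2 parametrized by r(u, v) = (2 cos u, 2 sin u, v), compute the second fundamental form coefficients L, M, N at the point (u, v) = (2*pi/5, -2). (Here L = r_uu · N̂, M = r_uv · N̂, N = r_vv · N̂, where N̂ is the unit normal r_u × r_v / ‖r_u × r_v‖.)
L = -2;  M = 0;  N = 0

Compute the unit normal N̂(u, v) = (cos(u), sin(u), 0), and the second partials r_uu, r_uv, r_vv. Take dot products:
  L(u, v) = r_uu · N̂ = -2,
  M(u, v) = r_uv · N̂ = 0,
  N(u, v) = r_vv · N̂ = 0.
Evaluating at (u, v) = (2*pi/5, -2):
  L = -2, M = 0, N = 0.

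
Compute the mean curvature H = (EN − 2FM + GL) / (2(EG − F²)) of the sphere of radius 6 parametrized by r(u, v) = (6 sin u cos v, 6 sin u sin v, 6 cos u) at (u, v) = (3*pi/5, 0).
H = -1/6

With E = 36, F = 0, G = 36*sin(u)^2, L = -6*sin(u)/Abs(sin(u)), M = 0, N = -6*sin(u)^3/Abs(sin(u)), assemble
  H = (EN − 2FM + GL) / (2(EG − F²)) = -sin(u)/(6*Abs(sin(u))).
At (u, v) = (3*pi/5, 0): H = -1/6.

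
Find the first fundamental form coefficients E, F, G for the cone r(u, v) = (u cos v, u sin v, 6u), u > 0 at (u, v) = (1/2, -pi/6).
E = 37;  F = 0;  G = 1/4

Partials: r_u = (cos(v), sin(v), 6), r_v = (-u*sin(v), u*cos(v), 0). As functions of (u, v):
  E = r_u · r_u = 37,
  F = r_u · r_v = 0,
  G = r_v · r_v = u^2.
Evaluating at (u, v) = (1/2, -pi/6): E = 37, F = 0, G = 1/4.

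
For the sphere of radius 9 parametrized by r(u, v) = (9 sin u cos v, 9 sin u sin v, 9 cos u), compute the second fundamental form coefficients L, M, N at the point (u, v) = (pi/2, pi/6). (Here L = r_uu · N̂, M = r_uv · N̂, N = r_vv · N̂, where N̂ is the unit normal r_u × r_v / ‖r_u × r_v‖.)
L = -9;  M = 0;  N = -9

Compute the unit normal N̂(u, v) = (sin(u)^2*cos(v)/Abs(sin(u)), sin(u)^2*sin(v)/Abs(sin(u)), sin(2*u)/(2*Abs(sin(u)))), and the second partials r_uu, r_uv, r_vv. Take dot products:
  L(u, v) = r_uu · N̂ = -9*sin(u)/Abs(sin(u)),
  M(u, v) = r_uv · N̂ = 0,
  N(u, v) = r_vv · N̂ = -9*sin(u)^3/Abs(sin(u)).
Evaluating at (u, v) = (pi/2, pi/6):
  L = -9, M = 0, N = -9.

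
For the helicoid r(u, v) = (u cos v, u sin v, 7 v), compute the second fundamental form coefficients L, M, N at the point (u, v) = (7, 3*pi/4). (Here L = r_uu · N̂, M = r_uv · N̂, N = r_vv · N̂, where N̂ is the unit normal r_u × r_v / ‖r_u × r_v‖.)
L = 0;  M = -sqrt(2)/2;  N = 0

Compute the unit normal N̂(u, v) = (7*sin(v)/sqrt(u^2 + 49), -7*cos(v)/sqrt(u^2 + 49), u/sqrt(u^2 + 49)), and the second partials r_uu, r_uv, r_vv. Take dot products:
  L(u, v) = r_uu · N̂ = 0,
  M(u, v) = r_uv · N̂ = -7/sqrt(u^2 + 49),
  N(u, v) = r_vv · N̂ = 0.
Evaluating at (u, v) = (7, 3*pi/4):
  L = 0, M = -sqrt(2)/2, N = 0.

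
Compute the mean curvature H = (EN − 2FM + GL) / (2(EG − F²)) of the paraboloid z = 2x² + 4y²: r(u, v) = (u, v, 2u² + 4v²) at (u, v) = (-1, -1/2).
H = 34*sqrt(33)/363

With E = 16*u^2 + 1, F = 32*u*v, G = 64*v^2 + 1, L = 4/sqrt(16*u^2 + 64*v^2 + 1), M = 0, N = 8/sqrt(16*u^2 + 64*v^2 + 1), assemble
  H = (EN − 2FM + GL) / (2(EG − F²)) = 2*(32*u^2 + 64*v^2 + 3)/(16*u^2 + 64*v^2 + 1)^(3/2).
At (u, v) = (-1, -1/2): H = 34*sqrt(33)/363.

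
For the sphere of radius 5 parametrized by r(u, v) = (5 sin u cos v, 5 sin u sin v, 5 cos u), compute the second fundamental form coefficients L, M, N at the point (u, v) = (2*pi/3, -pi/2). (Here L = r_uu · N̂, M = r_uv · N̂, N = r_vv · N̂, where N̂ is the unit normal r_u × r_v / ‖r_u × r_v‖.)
L = -5;  M = 0;  N = -15/4

Compute the unit normal N̂(u, v) = (sin(u)^2*cos(v)/Abs(sin(u)), sin(u)^2*sin(v)/Abs(sin(u)), sin(2*u)/(2*Abs(sin(u)))), and the second partials r_uu, r_uv, r_vv. Take dot products:
  L(u, v) = r_uu · N̂ = -5*sin(u)/Abs(sin(u)),
  M(u, v) = r_uv · N̂ = 0,
  N(u, v) = r_vv · N̂ = -5*sin(u)^3/Abs(sin(u)).
Evaluating at (u, v) = (2*pi/3, -pi/2):
  L = -5, M = 0, N = -15/4.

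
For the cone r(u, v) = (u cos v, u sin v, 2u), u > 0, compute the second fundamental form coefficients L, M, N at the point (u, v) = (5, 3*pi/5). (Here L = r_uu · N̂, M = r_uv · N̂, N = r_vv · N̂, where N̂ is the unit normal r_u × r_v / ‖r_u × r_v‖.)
L = 0;  M = 0;  N = 2*sqrt(5)

Compute the unit normal N̂(u, v) = (-2*sqrt(5)*u*cos(v)/(5*Abs(u)), -2*sqrt(5)*u*sin(v)/(5*Abs(u)), sqrt(5)*u/(5*Abs(u))), and the second partials r_uu, r_uv, r_vv. Take dot products:
  L(u, v) = r_uu · N̂ = 0,
  M(u, v) = r_uv · N̂ = 0,
  N(u, v) = r_vv · N̂ = 2*sqrt(5)*u^2/(5*Abs(u)).
Evaluating at (u, v) = (5, 3*pi/5):
  L = 0, M = 0, N = 2*sqrt(5).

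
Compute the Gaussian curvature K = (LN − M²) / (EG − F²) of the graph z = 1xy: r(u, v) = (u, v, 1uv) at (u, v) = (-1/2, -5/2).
K = -4/225

Coefficients of the first fundamental form: E = v^2 + 1, F = u*v, G = u^2 + 1.
Coefficients of the second fundamental form: L = 0, M = 1/sqrt(u^2 + v^2 + 1), N = 0.
Assemble K = (LN − M²)/(EG − F²) = 1/((u^2*v^2 - (u^2 + 1)*(v^2 + 1))*(u^2 + v^2 + 1)). At (u, v) = (-1/2, -5/2): K = -4/225.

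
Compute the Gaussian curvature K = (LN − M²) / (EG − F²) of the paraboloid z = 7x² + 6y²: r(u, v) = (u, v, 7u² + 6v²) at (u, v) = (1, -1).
K = 168/116281

Coefficients of the first fundamental form: E = 196*u^2 + 1, F = 168*u*v, G = 144*v^2 + 1.
Coefficients of the second fundamental form: L = 14/sqrt(196*u^2 + 144*v^2 + 1), M = 0, N = 12/sqrt(196*u^2 + 144*v^2 + 1).
Assemble K = (LN − M²)/(EG − F²) = 168/(38416*u^4 + 56448*u^2*v^2 + 392*u^2 + 20736*v^4 + 288*v^2 + 1). At (u, v) = (1, -1): K = 168/116281.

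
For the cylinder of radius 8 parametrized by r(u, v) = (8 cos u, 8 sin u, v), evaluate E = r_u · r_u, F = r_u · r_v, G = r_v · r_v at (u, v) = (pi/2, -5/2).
E = 64;  F = 0;  G = 1

Partials: r_u = (-8*sin(u), 8*cos(u), 0), r_v = (0, 0, 1). As functions of (u, v):
  E = r_u · r_u = 64,
  F = r_u · r_v = 0,
  G = r_v · r_v = 1.
Evaluating at (u, v) = (pi/2, -5/2): E = 64, F = 0, G = 1.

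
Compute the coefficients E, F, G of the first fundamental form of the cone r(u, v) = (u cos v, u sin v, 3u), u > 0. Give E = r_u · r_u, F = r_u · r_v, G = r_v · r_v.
E = 10;  F = 0;  G = u^2

Compute partials: r_u = (cos(v), sin(v), 3), r_v = (-u*sin(v), u*cos(v), 0). Then
  E = r_u · r_u = 10,
  F = r_u · r_v = 0,
  G = r_v · r_v = u^2.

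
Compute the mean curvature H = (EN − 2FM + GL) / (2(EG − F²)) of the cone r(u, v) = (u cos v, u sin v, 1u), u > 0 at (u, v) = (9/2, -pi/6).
H = sqrt(2)/18

With E = 2, F = 0, G = u^2, L = 0, M = 0, N = sqrt(2)*u^2/(2*Abs(u)), assemble
  H = (EN − 2FM + GL) / (2(EG − F²)) = sqrt(2)/(4*Abs(u)).
At (u, v) = (9/2, -pi/6): H = sqrt(2)/18.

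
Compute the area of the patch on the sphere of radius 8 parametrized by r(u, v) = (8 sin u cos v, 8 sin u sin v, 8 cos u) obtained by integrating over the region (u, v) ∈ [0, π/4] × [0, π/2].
Area = 16*pi*(2 - sqrt(2))

Area = ∫∫ √(EG − F²) du dv with √(EG − F²) = 64*Abs(sin(u)). Integrating over [0, π/4] × [0, π/2] gives 16*pi*(2 - sqrt(2)).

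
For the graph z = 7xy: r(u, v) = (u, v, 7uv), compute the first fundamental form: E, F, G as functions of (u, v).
E = 49*v^2 + 1;  F = 49*u*v;  G = 49*u^2 + 1

Compute partials: r_u = (1, 0, 7*v), r_v = (0, 1, 7*u). Then
  E = r_u · r_u = 49*v^2 + 1,
  F = r_u · r_v = 49*u*v,
  G = r_v · r_v = 49*u^2 + 1.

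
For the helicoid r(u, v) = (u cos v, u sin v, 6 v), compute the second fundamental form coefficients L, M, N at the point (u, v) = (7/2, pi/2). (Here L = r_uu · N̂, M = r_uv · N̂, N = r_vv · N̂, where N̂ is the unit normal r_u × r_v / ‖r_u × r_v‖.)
L = 0;  M = -12*sqrt(193)/193;  N = 0

Compute the unit normal N̂(u, v) = (6*sin(v)/sqrt(u^2 + 36), -6*cos(v)/sqrt(u^2 + 36), u/sqrt(u^2 + 36)), and the second partials r_uu, r_uv, r_vv. Take dot products:
  L(u, v) = r_uu · N̂ = 0,
  M(u, v) = r_uv · N̂ = -6/sqrt(u^2 + 36),
  N(u, v) = r_vv · N̂ = 0.
Evaluating at (u, v) = (7/2, pi/2):
  L = 0, M = -12*sqrt(193)/193, N = 0.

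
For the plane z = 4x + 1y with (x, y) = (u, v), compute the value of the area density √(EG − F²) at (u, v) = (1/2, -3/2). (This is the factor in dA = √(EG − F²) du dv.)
√(EG − F²)|_{(1/2, -3/2)} = 3*sqrt(2)

E = 17, F = 4, G = 2, so EG − F² = 18. Taking the positive square root: √(EG − F²) = 3*sqrt(2). At (u, v) = (1/2, -3/2): 3*sqrt(2).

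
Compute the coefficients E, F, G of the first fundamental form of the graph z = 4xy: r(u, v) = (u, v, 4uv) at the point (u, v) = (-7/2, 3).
E = 145;  F = -168;  G = 197

Partials: r_u = (1, 0, 4*v), r_v = (0, 1, 4*u). As functions of (u, v):
  E = r_u · r_u = 16*v^2 + 1,
  F = r_u · r_v = 16*u*v,
  G = r_v · r_v = 16*u^2 + 1.
Evaluating at (u, v) = (-7/2, 3): E = 145, F = -168, G = 197.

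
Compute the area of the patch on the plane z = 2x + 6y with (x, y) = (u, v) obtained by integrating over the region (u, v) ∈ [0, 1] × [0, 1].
Area = sqrt(41)

Area = ∫∫ √(EG − F²) du dv with √(EG − F²) = sqrt(41). Integrating over [0, 1] × [0, 1] gives sqrt(41).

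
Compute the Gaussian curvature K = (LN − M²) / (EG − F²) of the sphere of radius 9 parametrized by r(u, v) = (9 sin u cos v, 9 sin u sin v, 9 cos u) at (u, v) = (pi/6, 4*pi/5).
K = 1/81

Coefficients of the first fundamental form: E = 81, F = 0, G = 81*sin(u)^2.
Coefficients of the second fundamental form: L = -9*sin(u)/Abs(sin(u)), M = 0, N = -9*sin(u)^3/Abs(sin(u)).
Assemble K = (LN − M²)/(EG − F²) = 1/81. At (u, v) = (pi/6, 4*pi/5): K = 1/81.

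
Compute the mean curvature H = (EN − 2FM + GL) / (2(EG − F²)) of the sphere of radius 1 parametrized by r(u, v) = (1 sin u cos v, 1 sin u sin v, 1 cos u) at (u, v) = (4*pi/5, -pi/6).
H = -1

With E = 1, F = 0, G = sin(u)^2, L = -sin(u)/Abs(sin(u)), M = 0, N = -sin(u)^3/Abs(sin(u)), assemble
  H = (EN − 2FM + GL) / (2(EG − F²)) = -sin(u)/Abs(sin(u)).
At (u, v) = (4*pi/5, -pi/6): H = -1.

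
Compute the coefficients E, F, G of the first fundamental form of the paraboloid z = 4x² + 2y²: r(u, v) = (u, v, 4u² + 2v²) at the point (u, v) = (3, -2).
E = 577;  F = -192;  G = 65

Partials: r_u = (1, 0, 8*u), r_v = (0, 1, 4*v). As functions of (u, v):
  E = r_u · r_u = 64*u^2 + 1,
  F = r_u · r_v = 32*u*v,
  G = r_v · r_v = 16*v^2 + 1.
Evaluating at (u, v) = (3, -2): E = 577, F = -192, G = 65.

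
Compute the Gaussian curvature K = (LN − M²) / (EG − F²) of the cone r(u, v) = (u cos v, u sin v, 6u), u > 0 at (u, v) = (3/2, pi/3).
K = 0

Coefficients of the first fundamental form: E = 37, F = 0, G = u^2.
Coefficients of the second fundamental form: L = 0, M = 0, N = 6*sqrt(37)*u^2/(37*Abs(u)).
Assemble K = (LN − M²)/(EG − F²) = 0. At (u, v) = (3/2, pi/3): K = 0.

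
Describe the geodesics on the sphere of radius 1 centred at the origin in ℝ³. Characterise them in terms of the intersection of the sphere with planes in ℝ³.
Geodesics on the sphere of radius 1 are great circles — circles of radius 1 obtained as the intersection of the sphere with planes through the origin (the centre of the sphere).

A curve α(t) of nonzero constant speed on the sphere of radius 1 is a geodesic iff its acceleration α̈ is everywhere normal to the surface, i.e. parallel to the radial vector α(t). Then d/dt(α × α̇) = α̇ × α̇ + α × α̈ = 0, so α × α̇ is a constant vector n ≠ 0 and α(t) · n = 0 for all t: α lies in the plane through the origin with normal n. The intersection of that plane with the sphere is a circle of radius 1 (a great circle). Conversely, a great circle traversed at constant speed has centripetal acceleration pointing at the origin, hence normal to the sphere, so every great circle is a geodesic.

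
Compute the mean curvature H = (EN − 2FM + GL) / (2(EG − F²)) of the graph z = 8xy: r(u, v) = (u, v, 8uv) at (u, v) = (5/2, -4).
H = 1024*sqrt(57)/81225

With E = 64*v^2 + 1, F = 64*u*v, G = 64*u^2 + 1, L = 0, M = 8/sqrt(64*u^2 + 64*v^2 + 1), N = 0, assemble
  H = (EN − 2FM + GL) / (2(EG − F²)) = -512*u*v/(64*u^2 + 64*v^2 + 1)^(3/2).
At (u, v) = (5/2, -4): H = 1024*sqrt(57)/81225.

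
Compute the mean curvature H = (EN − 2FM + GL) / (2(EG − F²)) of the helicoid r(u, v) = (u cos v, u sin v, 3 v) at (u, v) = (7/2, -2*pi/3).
H = 0

With E = 1, F = 0, G = u^2 + 9, L = 0, M = -3/sqrt(u^2 + 9), N = 0, assemble
  H = (EN − 2FM + GL) / (2(EG − F²)) = 0.
At (u, v) = (7/2, -2*pi/3): H = 0.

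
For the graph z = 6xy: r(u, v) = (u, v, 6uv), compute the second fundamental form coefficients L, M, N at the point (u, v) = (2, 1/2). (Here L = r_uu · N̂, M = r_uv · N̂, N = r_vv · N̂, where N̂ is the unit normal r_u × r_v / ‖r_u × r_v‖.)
L = 0;  M = 3*sqrt(154)/77;  N = 0

Compute the unit normal N̂(u, v) = (-6*v/sqrt(36*u^2 + 36*v^2 + 1), -6*u/sqrt(36*u^2 + 36*v^2 + 1), 1/sqrt(36*u^2 + 36*v^2 + 1)), and the second partials r_uu, r_uv, r_vv. Take dot products:
  L(u, v) = r_uu · N̂ = 0,
  M(u, v) = r_uv · N̂ = 6/sqrt(36*u^2 + 36*v^2 + 1),
  N(u, v) = r_vv · N̂ = 0.
Evaluating at (u, v) = (2, 1/2):
  L = 0, M = 3*sqrt(154)/77, N = 0.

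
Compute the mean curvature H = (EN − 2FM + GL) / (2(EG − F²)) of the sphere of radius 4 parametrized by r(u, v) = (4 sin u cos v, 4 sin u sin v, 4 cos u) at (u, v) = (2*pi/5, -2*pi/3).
H = -1/4

With E = 16, F = 0, G = 16*sin(u)^2, L = -4*sin(u)/Abs(sin(u)), M = 0, N = -4*sin(u)^3/Abs(sin(u)), assemble
  H = (EN − 2FM + GL) / (2(EG − F²)) = -sin(u)/(4*Abs(sin(u))).
At (u, v) = (2*pi/5, -2*pi/3): H = -1/4.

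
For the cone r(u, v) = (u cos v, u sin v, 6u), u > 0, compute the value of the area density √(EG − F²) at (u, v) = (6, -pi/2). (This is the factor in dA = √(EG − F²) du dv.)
√(EG − F²)|_{(6, -pi/2)} = 6*sqrt(37)

E = 37, F = 0, G = u^2, so EG − F² = 37*u^2. Taking the positive square root: √(EG − F²) = sqrt(37)*Abs(u). At (u, v) = (6, -pi/2): 6*sqrt(37).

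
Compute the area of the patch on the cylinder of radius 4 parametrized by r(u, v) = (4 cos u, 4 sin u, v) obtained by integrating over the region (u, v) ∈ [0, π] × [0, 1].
Area = 4*pi

Area = ∫∫ √(EG − F²) du dv with √(EG − F²) = 4. Integrating over [0, π] × [0, 1] gives 4*pi.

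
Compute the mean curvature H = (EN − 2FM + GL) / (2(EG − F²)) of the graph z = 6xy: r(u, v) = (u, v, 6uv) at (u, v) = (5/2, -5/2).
H = 1350*sqrt(451)/203401

With E = 36*v^2 + 1, F = 36*u*v, G = 36*u^2 + 1, L = 0, M = 6/sqrt(36*u^2 + 36*v^2 + 1), N = 0, assemble
  H = (EN − 2FM + GL) / (2(EG − F²)) = -216*u*v/(36*u^2 + 36*v^2 + 1)^(3/2).
At (u, v) = (5/2, -5/2): H = 1350*sqrt(451)/203401.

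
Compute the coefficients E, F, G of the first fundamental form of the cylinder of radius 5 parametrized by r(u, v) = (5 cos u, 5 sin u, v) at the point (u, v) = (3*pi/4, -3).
E = 25;  F = 0;  G = 1

Partials: r_u = (-5*sin(u), 5*cos(u), 0), r_v = (0, 0, 1). As functions of (u, v):
  E = r_u · r_u = 25,
  F = r_u · r_v = 0,
  G = r_v · r_v = 1.
Evaluating at (u, v) = (3*pi/4, -3): E = 25, F = 0, G = 1.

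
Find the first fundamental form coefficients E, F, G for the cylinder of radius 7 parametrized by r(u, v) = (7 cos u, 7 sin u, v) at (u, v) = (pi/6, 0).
E = 49;  F = 0;  G = 1

Partials: r_u = (-7*sin(u), 7*cos(u), 0), r_v = (0, 0, 1). As functions of (u, v):
  E = r_u · r_u = 49,
  F = r_u · r_v = 0,
  G = r_v · r_v = 1.
Evaluating at (u, v) = (pi/6, 0): E = 49, F = 0, G = 1.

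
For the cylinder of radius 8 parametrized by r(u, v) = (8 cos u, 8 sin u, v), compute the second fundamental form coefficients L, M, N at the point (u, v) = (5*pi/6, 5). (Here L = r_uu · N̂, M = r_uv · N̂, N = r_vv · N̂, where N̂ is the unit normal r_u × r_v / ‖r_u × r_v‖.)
L = -8;  M = 0;  N = 0

Compute the unit normal N̂(u, v) = (cos(u), sin(u), 0), and the second partials r_uu, r_uv, r_vv. Take dot products:
  L(u, v) = r_uu · N̂ = -8,
  M(u, v) = r_uv · N̂ = 0,
  N(u, v) = r_vv · N̂ = 0.
Evaluating at (u, v) = (5*pi/6, 5):
  L = -8, M = 0, N = 0.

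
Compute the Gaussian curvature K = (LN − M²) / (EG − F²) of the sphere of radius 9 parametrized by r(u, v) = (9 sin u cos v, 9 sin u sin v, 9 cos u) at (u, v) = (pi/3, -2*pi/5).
K = 1/81

Coefficients of the first fundamental form: E = 81, F = 0, G = 81*sin(u)^2.
Coefficients of the second fundamental form: L = -9*sin(u)/Abs(sin(u)), M = 0, N = -9*sin(u)^3/Abs(sin(u)).
Assemble K = (LN − M²)/(EG − F²) = 1/81. At (u, v) = (pi/3, -2*pi/5): K = 1/81.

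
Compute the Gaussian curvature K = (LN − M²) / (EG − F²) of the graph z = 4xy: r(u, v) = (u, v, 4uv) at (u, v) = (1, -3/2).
K = -16/2809

Coefficients of the first fundamental form: E = 16*v^2 + 1, F = 16*u*v, G = 16*u^2 + 1.
Coefficients of the second fundamental form: L = 0, M = 4/sqrt(16*u^2 + 16*v^2 + 1), N = 0.
Assemble K = (LN − M²)/(EG − F²) = -16/(256*u^4 + 512*u^2*v^2 + 32*u^2 + 256*v^4 + 32*v^2 + 1). At (u, v) = (1, -3/2): K = -16/2809.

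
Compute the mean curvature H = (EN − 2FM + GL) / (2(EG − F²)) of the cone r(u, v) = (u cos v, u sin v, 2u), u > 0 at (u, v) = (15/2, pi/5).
H = 2*sqrt(5)/75

With E = 5, F = 0, G = u^2, L = 0, M = 0, N = 2*sqrt(5)*u^2/(5*Abs(u)), assemble
  H = (EN − 2FM + GL) / (2(EG − F²)) = sqrt(5)/(5*Abs(u)).
At (u, v) = (15/2, pi/5): H = 2*sqrt(5)/75.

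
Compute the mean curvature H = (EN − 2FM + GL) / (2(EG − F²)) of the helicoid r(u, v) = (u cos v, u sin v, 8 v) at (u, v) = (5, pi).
H = 0

With E = 1, F = 0, G = u^2 + 64, L = 0, M = -8/sqrt(u^2 + 64), N = 0, assemble
  H = (EN − 2FM + GL) / (2(EG − F²)) = 0.
At (u, v) = (5, pi): H = 0.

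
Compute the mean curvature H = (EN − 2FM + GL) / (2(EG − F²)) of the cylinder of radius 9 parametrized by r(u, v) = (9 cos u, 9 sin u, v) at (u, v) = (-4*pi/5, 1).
H = -1/18

With E = 81, F = 0, G = 1, L = -9, M = 0, N = 0, assemble
  H = (EN − 2FM + GL) / (2(EG − F²)) = -1/18.
At (u, v) = (-4*pi/5, 1): H = -1/18.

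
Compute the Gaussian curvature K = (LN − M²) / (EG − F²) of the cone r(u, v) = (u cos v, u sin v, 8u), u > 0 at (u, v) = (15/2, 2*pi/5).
K = 0

Coefficients of the first fundamental form: E = 65, F = 0, G = u^2.
Coefficients of the second fundamental form: L = 0, M = 0, N = 8*sqrt(65)*u^2/(65*Abs(u)).
Assemble K = (LN − M²)/(EG − F²) = 0. At (u, v) = (15/2, 2*pi/5): K = 0.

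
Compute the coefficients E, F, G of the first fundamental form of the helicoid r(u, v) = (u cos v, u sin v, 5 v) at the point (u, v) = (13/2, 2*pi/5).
E = 1;  F = 0;  G = 269/4

Partials: r_u = (cos(v), sin(v), 0), r_v = (-u*sin(v), u*cos(v), 5). As functions of (u, v):
  E = r_u · r_u = 1,
  F = r_u · r_v = 0,
  G = r_v · r_v = u^2 + 25.
Evaluating at (u, v) = (13/2, 2*pi/5): E = 1, F = 0, G = 269/4.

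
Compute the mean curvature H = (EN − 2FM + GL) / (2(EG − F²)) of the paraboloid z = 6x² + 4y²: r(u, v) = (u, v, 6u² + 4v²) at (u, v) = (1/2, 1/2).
H = 250*sqrt(53)/2809

With E = 144*u^2 + 1, F = 96*u*v, G = 64*v^2 + 1, L = 12/sqrt(144*u^2 + 64*v^2 + 1), M = 0, N = 8/sqrt(144*u^2 + 64*v^2 + 1), assemble
  H = (EN − 2FM + GL) / (2(EG − F²)) = 2*(288*u^2 + 192*v^2 + 5)/(144*u^2 + 64*v^2 + 1)^(3/2).
At (u, v) = (1/2, 1/2): H = 250*sqrt(53)/2809.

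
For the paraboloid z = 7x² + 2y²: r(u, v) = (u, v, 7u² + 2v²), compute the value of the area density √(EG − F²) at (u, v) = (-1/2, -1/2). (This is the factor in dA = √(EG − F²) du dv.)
√(EG − F²)|_{(-1/2, -1/2)} = 3*sqrt(6)

E = 196*u^2 + 1, F = 56*u*v, G = 16*v^2 + 1, so EG − F² = 196*u^2 + 16*v^2 + 1. Taking the positive square root: √(EG − F²) = sqrt(196*u^2 + 16*v^2 + 1). At (u, v) = (-1/2, -1/2): 3*sqrt(6).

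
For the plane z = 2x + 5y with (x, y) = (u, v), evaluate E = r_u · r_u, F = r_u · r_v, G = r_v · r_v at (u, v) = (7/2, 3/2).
E = 5;  F = 10;  G = 26

Partials: r_u = (1, 0, 2), r_v = (0, 1, 5). As functions of (u, v):
  E = r_u · r_u = 5,
  F = r_u · r_v = 10,
  G = r_v · r_v = 26.
Evaluating at (u, v) = (7/2, 3/2): E = 5, F = 10, G = 26.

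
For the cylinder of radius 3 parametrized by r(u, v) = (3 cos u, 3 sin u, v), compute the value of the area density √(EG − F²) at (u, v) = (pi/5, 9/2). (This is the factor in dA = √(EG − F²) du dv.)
√(EG − F²)|_{(pi/5, 9/2)} = 3

E = 9, F = 0, G = 1, so EG − F² = 9. Taking the positive square root: √(EG − F²) = 3. At (u, v) = (pi/5, 9/2): 3.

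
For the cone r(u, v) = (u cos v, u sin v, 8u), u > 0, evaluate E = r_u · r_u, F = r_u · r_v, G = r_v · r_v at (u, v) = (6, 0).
E = 65;  F = 0;  G = 36

Partials: r_u = (cos(v), sin(v), 8), r_v = (-u*sin(v), u*cos(v), 0). As functions of (u, v):
  E = r_u · r_u = 65,
  F = r_u · r_v = 0,
  G = r_v · r_v = u^2.
Evaluating at (u, v) = (6, 0): E = 65, F = 0, G = 36.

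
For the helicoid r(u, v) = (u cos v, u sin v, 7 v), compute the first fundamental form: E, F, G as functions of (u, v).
E = 1;  F = 0;  G = u^2 + 49

Compute partials: r_u = (cos(v), sin(v), 0), r_v = (-u*sin(v), u*cos(v), 7). Then
  E = r_u · r_u = 1,
  F = r_u · r_v = 0,
  G = r_v · r_v = u^2 + 49.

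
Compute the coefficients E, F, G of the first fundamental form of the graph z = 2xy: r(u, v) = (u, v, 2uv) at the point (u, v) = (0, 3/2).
E = 10;  F = 0;  G = 1

Partials: r_u = (1, 0, 2*v), r_v = (0, 1, 2*u). As functions of (u, v):
  E = r_u · r_u = 4*v^2 + 1,
  F = r_u · r_v = 4*u*v,
  G = r_v · r_v = 4*u^2 + 1.
Evaluating at (u, v) = (0, 3/2): E = 10, F = 0, G = 1.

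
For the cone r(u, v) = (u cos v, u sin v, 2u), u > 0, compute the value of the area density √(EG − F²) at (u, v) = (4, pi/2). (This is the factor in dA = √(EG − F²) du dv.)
√(EG − F²)|_{(4, pi/2)} = 4*sqrt(5)

E = 5, F = 0, G = u^2, so EG − F² = 5*u^2. Taking the positive square root: √(EG − F²) = sqrt(5)*Abs(u). At (u, v) = (4, pi/2): 4*sqrt(5).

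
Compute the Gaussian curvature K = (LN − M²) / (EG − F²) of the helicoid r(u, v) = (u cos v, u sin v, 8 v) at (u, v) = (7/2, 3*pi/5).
K = -1024/93025

Coefficients of the first fundamental form: E = 1, F = 0, G = u^2 + 64.
Coefficients of the second fundamental form: L = 0, M = -8/sqrt(u^2 + 64), N = 0.
Assemble K = (LN − M²)/(EG − F²) = -64/(u^2 + 64)^2. At (u, v) = (7/2, 3*pi/5): K = -1024/93025.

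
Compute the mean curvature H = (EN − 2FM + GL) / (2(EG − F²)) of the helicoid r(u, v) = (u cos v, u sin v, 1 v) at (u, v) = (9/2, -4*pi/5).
H = 0

With E = 1, F = 0, G = u^2 + 1, L = 0, M = -1/sqrt(u^2 + 1), N = 0, assemble
  H = (EN − 2FM + GL) / (2(EG − F²)) = 0.
At (u, v) = (9/2, -4*pi/5): H = 0.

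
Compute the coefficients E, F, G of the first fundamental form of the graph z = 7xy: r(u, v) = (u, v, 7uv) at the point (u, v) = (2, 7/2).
E = 2405/4;  F = 343;  G = 197

Partials: r_u = (1, 0, 7*v), r_v = (0, 1, 7*u). As functions of (u, v):
  E = r_u · r_u = 49*v^2 + 1,
  F = r_u · r_v = 49*u*v,
  G = r_v · r_v = 49*u^2 + 1.
Evaluating at (u, v) = (2, 7/2): E = 2405/4, F = 343, G = 197.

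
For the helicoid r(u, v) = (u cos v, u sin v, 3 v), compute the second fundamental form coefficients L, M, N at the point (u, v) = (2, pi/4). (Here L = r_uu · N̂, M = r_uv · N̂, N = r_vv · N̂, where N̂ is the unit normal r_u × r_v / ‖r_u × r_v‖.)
L = 0;  M = -3*sqrt(13)/13;  N = 0

Compute the unit normal N̂(u, v) = (3*sin(v)/sqrt(u^2 + 9), -3*cos(v)/sqrt(u^2 + 9), u/sqrt(u^2 + 9)), and the second partials r_uu, r_uv, r_vv. Take dot products:
  L(u, v) = r_uu · N̂ = 0,
  M(u, v) = r_uv · N̂ = -3/sqrt(u^2 + 9),
  N(u, v) = r_vv · N̂ = 0.
Evaluating at (u, v) = (2, pi/4):
  L = 0, M = -3*sqrt(13)/13, N = 0.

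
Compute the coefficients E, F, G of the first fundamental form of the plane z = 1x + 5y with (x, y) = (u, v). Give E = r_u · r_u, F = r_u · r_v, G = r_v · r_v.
E = 2;  F = 5;  G = 26

Compute partials: r_u = (1, 0, 1), r_v = (0, 1, 5). Then
  E = r_u · r_u = 2,
  F = r_u · r_v = 5,
  G = r_v · r_v = 26.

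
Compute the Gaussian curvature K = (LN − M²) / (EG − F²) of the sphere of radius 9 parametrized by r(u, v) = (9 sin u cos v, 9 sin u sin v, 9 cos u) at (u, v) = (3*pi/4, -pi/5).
K = 1/81

Coefficients of the first fundamental form: E = 81, F = 0, G = 81*sin(u)^2.
Coefficients of the second fundamental form: L = -9*sin(u)/Abs(sin(u)), M = 0, N = -9*sin(u)^3/Abs(sin(u)).
Assemble K = (LN − M²)/(EG − F²) = 1/81. At (u, v) = (3*pi/4, -pi/5): K = 1/81.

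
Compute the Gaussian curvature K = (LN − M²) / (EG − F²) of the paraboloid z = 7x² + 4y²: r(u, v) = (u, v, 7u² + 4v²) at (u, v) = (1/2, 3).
K = 28/97969

Coefficients of the first fundamental form: E = 196*u^2 + 1, F = 112*u*v, G = 64*v^2 + 1.
Coefficients of the second fundamental form: L = 14/sqrt(196*u^2 + 64*v^2 + 1), M = 0, N = 8/sqrt(196*u^2 + 64*v^2 + 1).
Assemble K = (LN − M²)/(EG − F²) = 112/(38416*u^4 + 25088*u^2*v^2 + 392*u^2 + 4096*v^4 + 128*v^2 + 1). At (u, v) = (1/2, 3): K = 28/97969.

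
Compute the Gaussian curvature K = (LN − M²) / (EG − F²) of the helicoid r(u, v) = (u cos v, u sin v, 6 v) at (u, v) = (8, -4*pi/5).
K = -9/2500

Coefficients of the first fundamental form: E = 1, F = 0, G = u^2 + 36.
Coefficients of the second fundamental form: L = 0, M = -6/sqrt(u^2 + 36), N = 0.
Assemble K = (LN − M²)/(EG − F²) = -36/(u^2 + 36)^2. At (u, v) = (8, -4*pi/5): K = -9/2500.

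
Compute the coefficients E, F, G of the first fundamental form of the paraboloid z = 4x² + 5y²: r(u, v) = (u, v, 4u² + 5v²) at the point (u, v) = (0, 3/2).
E = 1;  F = 0;  G = 226

Partials: r_u = (1, 0, 8*u), r_v = (0, 1, 10*v). As functions of (u, v):
  E = r_u · r_u = 64*u^2 + 1,
  F = r_u · r_v = 80*u*v,
  G = r_v · r_v = 100*v^2 + 1.
Evaluating at (u, v) = (0, 3/2): E = 1, F = 0, G = 226.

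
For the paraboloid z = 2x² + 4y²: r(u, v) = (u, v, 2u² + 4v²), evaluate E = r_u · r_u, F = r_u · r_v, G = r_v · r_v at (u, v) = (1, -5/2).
E = 17;  F = -80;  G = 401

Partials: r_u = (1, 0, 4*u), r_v = (0, 1, 8*v). As functions of (u, v):
  E = r_u · r_u = 16*u^2 + 1,
  F = r_u · r_v = 32*u*v,
  G = r_v · r_v = 64*v^2 + 1.
Evaluating at (u, v) = (1, -5/2): E = 17, F = -80, G = 401.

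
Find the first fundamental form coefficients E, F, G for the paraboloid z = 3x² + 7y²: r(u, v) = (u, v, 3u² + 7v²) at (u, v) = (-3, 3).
E = 325;  F = -756;  G = 1765

Partials: r_u = (1, 0, 6*u), r_v = (0, 1, 14*v). As functions of (u, v):
  E = r_u · r_u = 36*u^2 + 1,
  F = r_u · r_v = 84*u*v,
  G = r_v · r_v = 196*v^2 + 1.
Evaluating at (u, v) = (-3, 3): E = 325, F = -756, G = 1765.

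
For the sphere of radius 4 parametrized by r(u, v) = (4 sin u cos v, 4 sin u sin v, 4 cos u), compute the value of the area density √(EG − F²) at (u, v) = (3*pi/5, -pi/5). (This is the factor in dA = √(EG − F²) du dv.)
√(EG − F²)|_{(3*pi/5, -pi/5)} = 4*sqrt(2*sqrt(5) + 10)

E = 16, F = 0, G = 16*sin(u)^2, so EG − F² = 256*sin(u)^2. Taking the positive square root: √(EG − F²) = 16*Abs(sin(u)). At (u, v) = (3*pi/5, -pi/5): 4*sqrt(2*sqrt(5) + 10).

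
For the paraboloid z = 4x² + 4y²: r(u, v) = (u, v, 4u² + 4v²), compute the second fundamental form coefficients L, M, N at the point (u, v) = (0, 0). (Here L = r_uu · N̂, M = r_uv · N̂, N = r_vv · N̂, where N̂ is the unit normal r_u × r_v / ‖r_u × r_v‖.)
L = 8;  M = 0;  N = 8

Compute the unit normal N̂(u, v) = (-8*u/sqrt(64*u^2 + 64*v^2 + 1), -8*v/sqrt(64*u^2 + 64*v^2 + 1), 1/sqrt(64*u^2 + 64*v^2 + 1)), and the second partials r_uu, r_uv, r_vv. Take dot products:
  L(u, v) = r_uu · N̂ = 8/sqrt(64*u^2 + 64*v^2 + 1),
  M(u, v) = r_uv · N̂ = 0,
  N(u, v) = r_vv · N̂ = 8/sqrt(64*u^2 + 64*v^2 + 1).
Evaluating at (u, v) = (0, 0):
  L = 8, M = 0, N = 8.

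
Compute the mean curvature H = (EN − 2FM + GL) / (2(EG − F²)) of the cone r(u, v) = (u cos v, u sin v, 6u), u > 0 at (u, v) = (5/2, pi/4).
H = 6*sqrt(37)/185

With E = 37, F = 0, G = u^2, L = 0, M = 0, N = 6*sqrt(37)*u^2/(37*Abs(u)), assemble
  H = (EN − 2FM + GL) / (2(EG − F²)) = 3*sqrt(37)/(37*Abs(u)).
At (u, v) = (5/2, pi/4): H = 6*sqrt(37)/185.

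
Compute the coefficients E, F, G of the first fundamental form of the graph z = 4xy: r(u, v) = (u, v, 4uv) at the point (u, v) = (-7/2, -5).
E = 401;  F = 280;  G = 197

Partials: r_u = (1, 0, 4*v), r_v = (0, 1, 4*u). As functions of (u, v):
  E = r_u · r_u = 16*v^2 + 1,
  F = r_u · r_v = 16*u*v,
  G = r_v · r_v = 16*u^2 + 1.
Evaluating at (u, v) = (-7/2, -5): E = 401, F = 280, G = 197.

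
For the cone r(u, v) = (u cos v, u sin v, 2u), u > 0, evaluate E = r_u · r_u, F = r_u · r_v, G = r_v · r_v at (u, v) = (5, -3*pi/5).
E = 5;  F = 0;  G = 25

Partials: r_u = (cos(v), sin(v), 2), r_v = (-u*sin(v), u*cos(v), 0). As functions of (u, v):
  E = r_u · r_u = 5,
  F = r_u · r_v = 0,
  G = r_v · r_v = u^2.
Evaluating at (u, v) = (5, -3*pi/5): E = 5, F = 0, G = 25.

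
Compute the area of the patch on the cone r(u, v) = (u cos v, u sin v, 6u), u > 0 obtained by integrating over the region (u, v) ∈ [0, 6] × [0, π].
Area = 18*sqrt(37)*pi

Area = ∫∫ √(EG − F²) du dv with √(EG − F²) = sqrt(37)*Abs(u). Integrating over [0, 6] × [0, π] gives 18*sqrt(37)*pi.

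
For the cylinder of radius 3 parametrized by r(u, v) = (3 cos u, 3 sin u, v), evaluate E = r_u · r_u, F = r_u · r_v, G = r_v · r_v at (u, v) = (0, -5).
E = 9;  F = 0;  G = 1

Partials: r_u = (-3*sin(u), 3*cos(u), 0), r_v = (0, 0, 1). As functions of (u, v):
  E = r_u · r_u = 9,
  F = r_u · r_v = 0,
  G = r_v · r_v = 1.
Evaluating at (u, v) = (0, -5): E = 9, F = 0, G = 1.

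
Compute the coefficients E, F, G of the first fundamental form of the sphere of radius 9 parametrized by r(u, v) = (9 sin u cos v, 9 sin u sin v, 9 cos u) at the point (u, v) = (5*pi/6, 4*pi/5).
E = 81;  F = 0;  G = 81/4

Partials: r_u = (9*cos(u)*cos(v), 9*sin(v)*cos(u), -9*sin(u)), r_v = (-9*sin(u)*sin(v), 9*sin(u)*cos(v), 0). As functions of (u, v):
  E = r_u · r_u = 81,
  F = r_u · r_v = 0,
  G = r_v · r_v = 81*sin(u)^2.
Evaluating at (u, v) = (5*pi/6, 4*pi/5): E = 81, F = 0, G = 81/4.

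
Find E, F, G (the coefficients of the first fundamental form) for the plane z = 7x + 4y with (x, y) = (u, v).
E = 50;  F = 28;  G = 17

Compute partials: r_u = (1, 0, 7), r_v = (0, 1, 4). Then
  E = r_u · r_u = 50,
  F = r_u · r_v = 28,
  G = r_v · r_v = 17.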